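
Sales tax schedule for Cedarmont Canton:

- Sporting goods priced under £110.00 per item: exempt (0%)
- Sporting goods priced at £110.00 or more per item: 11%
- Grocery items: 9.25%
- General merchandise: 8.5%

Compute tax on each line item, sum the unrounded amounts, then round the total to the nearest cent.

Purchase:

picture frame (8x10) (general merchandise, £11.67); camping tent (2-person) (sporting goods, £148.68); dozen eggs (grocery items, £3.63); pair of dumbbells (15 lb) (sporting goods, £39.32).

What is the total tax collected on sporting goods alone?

£16.35

Camping tent (2-person) £148.68: sporting goods, £110.00 or more → 11% → £16.3548
Pair of dumbbells (15 lb) £39.32: sporting goods, under £110.00 → 0% → £0.00
Tax on sporting goods: unrounded sum = £16.3548 → £16.35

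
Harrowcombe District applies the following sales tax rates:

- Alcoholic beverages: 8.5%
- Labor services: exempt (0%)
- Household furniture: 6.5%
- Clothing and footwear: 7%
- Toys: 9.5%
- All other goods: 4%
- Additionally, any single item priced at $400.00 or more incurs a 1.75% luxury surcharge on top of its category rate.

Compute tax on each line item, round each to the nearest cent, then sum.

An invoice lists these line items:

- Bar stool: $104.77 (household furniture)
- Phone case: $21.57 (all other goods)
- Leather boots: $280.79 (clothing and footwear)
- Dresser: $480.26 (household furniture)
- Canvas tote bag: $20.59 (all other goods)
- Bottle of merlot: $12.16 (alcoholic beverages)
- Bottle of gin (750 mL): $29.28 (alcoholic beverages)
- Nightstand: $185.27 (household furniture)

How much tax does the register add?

$83.33

Bar stool $104.77: household furniture → 6.5% → $6.81
Phone case $21.57: all other goods → 4% → $0.86
Leather boots $280.79: clothing and footwear → 7% → $19.66
Dresser $480.26: household furniture → 6.5% + 1.75% surcharge = 8.25% → $39.62
Canvas tote bag $20.59: all other goods → 4% → $0.82
Bottle of merlot $12.16: alcoholic beverages → 8.5% → $1.03
Bottle of gin (750 mL) $29.28: alcoholic beverages → 8.5% → $2.49
Nightstand $185.27: household furniture → 6.5% → $12.04
Total tax = $6.81 + $0.86 + $19.66 + $39.62 + $0.82 + $1.03 + $2.49 + $12.04 = $83.33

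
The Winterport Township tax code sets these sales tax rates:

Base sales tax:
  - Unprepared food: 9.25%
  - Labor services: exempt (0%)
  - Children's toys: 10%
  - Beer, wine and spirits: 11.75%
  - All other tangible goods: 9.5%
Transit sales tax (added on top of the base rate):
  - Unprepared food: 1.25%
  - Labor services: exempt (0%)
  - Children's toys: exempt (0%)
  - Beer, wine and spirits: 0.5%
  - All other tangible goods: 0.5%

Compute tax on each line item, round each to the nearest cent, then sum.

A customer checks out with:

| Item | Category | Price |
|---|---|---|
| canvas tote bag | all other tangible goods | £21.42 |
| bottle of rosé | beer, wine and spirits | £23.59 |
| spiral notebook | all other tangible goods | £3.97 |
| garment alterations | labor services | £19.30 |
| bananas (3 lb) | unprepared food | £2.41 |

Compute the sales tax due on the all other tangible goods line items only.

£2.54

Canvas tote bag £21.42: all other tangible goods → 9.5% + 0.5% transit = 10% → £2.14
Spiral notebook £3.97: all other tangible goods → 9.5% + 0.5% transit = 10% → £0.40
Tax on all other tangible goods = £2.14 + £0.40 = £2.54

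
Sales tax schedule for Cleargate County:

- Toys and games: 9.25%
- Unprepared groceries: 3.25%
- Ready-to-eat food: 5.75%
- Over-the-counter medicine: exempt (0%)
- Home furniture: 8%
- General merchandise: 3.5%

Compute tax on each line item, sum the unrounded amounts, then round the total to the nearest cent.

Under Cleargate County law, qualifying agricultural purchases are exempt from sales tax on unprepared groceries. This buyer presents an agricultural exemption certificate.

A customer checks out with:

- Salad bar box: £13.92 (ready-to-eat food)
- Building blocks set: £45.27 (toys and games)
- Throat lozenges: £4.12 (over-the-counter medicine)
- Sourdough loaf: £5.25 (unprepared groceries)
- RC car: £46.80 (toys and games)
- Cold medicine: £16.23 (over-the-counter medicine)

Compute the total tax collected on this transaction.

£9.32

Salad bar box £13.92: ready-to-eat food → 5.75% → £0.8004
Building blocks set £45.27: toys and games → 9.25% → £4.187475
Throat lozenges £4.12: over-the-counter medicine → 0% → £0.00
Sourdough loaf £5.25: unprepared groceries, buyer-exempt → 0% → £0.00
RC car £46.80: toys and games → 9.25% → £4.329
Cold medicine £16.23: over-the-counter medicine → 0% → £0.00
Unrounded tax sum = £9.316875 → £9.32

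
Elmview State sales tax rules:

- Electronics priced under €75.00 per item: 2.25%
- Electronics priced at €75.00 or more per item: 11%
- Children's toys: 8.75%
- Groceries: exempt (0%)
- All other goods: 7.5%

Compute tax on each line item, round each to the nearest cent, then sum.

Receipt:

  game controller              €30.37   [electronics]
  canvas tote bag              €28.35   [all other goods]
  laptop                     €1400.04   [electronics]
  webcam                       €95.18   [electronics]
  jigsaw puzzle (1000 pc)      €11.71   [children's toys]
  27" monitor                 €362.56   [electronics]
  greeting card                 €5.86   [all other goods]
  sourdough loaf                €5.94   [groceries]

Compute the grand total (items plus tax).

Game controller €30.37: electronics, under €75.00 → 2.25% → €0.68
Canvas tote bag €28.35: all other goods → 7.5% → €2.13
Laptop €1400.04: electronics, €75.00 or more → 11% → €154.00
Webcam €95.18: electronics, €75.00 or more → 11% → €10.47
Jigsaw puzzle (1000 pc) €11.71: children's toys → 8.75% → €1.02
27" monitor €362.56: electronics, €75.00 or more → 11% → €39.88
Greeting card €5.86: all other goods → 7.5% → €0.44
Sourdough loaf €5.94: groceries → 0% → €0.00
Subtotal = €1940.01; tax = €208.62; total due = €2148.63

€2148.63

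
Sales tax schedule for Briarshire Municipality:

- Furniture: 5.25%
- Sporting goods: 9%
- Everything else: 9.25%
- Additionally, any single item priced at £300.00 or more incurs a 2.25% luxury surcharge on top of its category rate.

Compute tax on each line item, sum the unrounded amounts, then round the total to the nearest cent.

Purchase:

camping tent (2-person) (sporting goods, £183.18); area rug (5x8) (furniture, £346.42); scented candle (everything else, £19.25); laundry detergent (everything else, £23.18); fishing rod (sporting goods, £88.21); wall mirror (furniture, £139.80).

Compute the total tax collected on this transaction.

Camping tent (2-person) £183.18: sporting goods → 9% → £16.4862
Area rug (5x8) £346.42: furniture → 5.25% + 2.25% surcharge = 7.5% → £25.9815
Scented candle £19.25: everything else → 9.25% → £1.780625
Laundry detergent £23.18: everything else → 9.25% → £2.14415
Fishing rod £88.21: sporting goods → 9% → £7.9389
Wall mirror £139.80: furniture → 5.25% → £7.3395
Unrounded tax sum = £61.670875 → £61.67

£61.67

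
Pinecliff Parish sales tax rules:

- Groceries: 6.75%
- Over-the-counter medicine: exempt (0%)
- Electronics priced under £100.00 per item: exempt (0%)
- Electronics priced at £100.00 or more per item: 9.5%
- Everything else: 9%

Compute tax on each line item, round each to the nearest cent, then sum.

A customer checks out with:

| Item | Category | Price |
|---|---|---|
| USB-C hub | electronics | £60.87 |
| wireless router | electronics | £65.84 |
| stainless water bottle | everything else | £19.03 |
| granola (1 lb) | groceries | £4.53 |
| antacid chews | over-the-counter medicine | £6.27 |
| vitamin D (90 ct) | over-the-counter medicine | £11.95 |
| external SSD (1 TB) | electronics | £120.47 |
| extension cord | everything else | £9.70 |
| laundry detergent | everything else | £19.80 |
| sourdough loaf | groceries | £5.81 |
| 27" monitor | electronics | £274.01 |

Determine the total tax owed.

USB-C hub £60.87: electronics, under £100.00 → 0% → £0.00
Wireless router £65.84: electronics, under £100.00 → 0% → £0.00
Stainless water bottle £19.03: everything else → 9% → £1.71
Granola (1 lb) £4.53: groceries → 6.75% → £0.31
Antacid chews £6.27: over-the-counter medicine → 0% → £0.00
Vitamin D (90 ct) £11.95: over-the-counter medicine → 0% → £0.00
External SSD (1 TB) £120.47: electronics, £100.00 or more → 9.5% → £11.44
Extension cord £9.70: everything else → 9% → £0.87
Laundry detergent £19.80: everything else → 9% → £1.78
Sourdough loaf £5.81: groceries → 6.75% → £0.39
27" monitor £274.01: electronics, £100.00 or more → 9.5% → £26.03
Total tax = £1.71 + £0.31 + £11.44 + £0.87 + £1.78 + £0.39 + £26.03 = £42.53

£42.53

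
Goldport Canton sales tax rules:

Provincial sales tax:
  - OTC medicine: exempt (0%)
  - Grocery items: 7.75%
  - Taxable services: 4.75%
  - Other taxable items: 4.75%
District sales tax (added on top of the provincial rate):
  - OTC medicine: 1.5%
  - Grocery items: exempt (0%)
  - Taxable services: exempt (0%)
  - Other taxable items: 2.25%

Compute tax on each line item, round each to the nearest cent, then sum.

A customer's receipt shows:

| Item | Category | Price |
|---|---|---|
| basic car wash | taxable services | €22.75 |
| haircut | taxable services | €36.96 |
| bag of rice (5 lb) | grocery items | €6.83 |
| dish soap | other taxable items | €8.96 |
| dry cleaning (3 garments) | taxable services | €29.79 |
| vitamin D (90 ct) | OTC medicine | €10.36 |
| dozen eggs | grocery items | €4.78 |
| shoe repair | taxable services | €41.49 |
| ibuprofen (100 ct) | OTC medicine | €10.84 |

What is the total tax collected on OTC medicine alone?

Vitamin D (90 ct) €10.36: OTC medicine → 0% + 1.5% district = 1.5% → €0.16
Ibuprofen (100 ct) €10.84: OTC medicine → 0% + 1.5% district = 1.5% → €0.16
Tax on OTC medicine = €0.16 + €0.16 = €0.32

€0.32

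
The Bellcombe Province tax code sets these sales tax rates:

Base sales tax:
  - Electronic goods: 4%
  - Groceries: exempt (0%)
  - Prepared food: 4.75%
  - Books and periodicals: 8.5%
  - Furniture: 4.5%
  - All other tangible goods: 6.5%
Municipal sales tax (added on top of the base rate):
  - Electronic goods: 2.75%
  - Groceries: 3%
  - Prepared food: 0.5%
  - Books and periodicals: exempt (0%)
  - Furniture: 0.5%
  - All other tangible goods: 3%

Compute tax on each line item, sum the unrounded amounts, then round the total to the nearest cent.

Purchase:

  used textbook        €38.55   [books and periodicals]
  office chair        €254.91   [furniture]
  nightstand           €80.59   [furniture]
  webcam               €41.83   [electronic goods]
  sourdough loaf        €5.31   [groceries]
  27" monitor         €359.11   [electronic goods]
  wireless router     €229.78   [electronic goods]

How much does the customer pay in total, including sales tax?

Used textbook €38.55: books and periodicals → 8.5% + 0% municipal = 8.5% → €3.27675
Office chair €254.91: furniture → 4.5% + 0.5% municipal = 5% → €12.7455
Nightstand €80.59: furniture → 4.5% + 0.5% municipal = 5% → €4.0295
Webcam €41.83: electronic goods → 4% + 2.75% municipal = 6.75% → €2.823525
Sourdough loaf €5.31: groceries → 0% + 3% municipal = 3% → €0.1593
27" monitor €359.11: electronic goods → 4% + 2.75% municipal = 6.75% → €24.239925
Wireless router €229.78: electronic goods → 4% + 2.75% municipal = 6.75% → €15.51015
Subtotal = €1010.08; unrounded tax = €62.78465 → €62.78; total due = €1072.86

€1072.86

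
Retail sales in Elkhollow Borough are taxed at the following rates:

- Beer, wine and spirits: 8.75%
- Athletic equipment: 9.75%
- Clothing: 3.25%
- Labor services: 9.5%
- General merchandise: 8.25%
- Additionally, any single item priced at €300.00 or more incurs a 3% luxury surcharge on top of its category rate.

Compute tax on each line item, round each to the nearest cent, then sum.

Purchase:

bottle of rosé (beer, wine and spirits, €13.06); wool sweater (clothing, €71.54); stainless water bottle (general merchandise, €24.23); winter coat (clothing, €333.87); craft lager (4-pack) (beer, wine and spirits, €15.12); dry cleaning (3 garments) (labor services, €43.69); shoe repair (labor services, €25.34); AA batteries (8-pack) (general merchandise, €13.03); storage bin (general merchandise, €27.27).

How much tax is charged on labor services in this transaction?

€6.56

Dry cleaning (3 garments) €43.69: labor services → 9.5% → €4.15
Shoe repair €25.34: labor services → 9.5% → €2.41
Tax on labor services = €4.15 + €2.41 = €6.56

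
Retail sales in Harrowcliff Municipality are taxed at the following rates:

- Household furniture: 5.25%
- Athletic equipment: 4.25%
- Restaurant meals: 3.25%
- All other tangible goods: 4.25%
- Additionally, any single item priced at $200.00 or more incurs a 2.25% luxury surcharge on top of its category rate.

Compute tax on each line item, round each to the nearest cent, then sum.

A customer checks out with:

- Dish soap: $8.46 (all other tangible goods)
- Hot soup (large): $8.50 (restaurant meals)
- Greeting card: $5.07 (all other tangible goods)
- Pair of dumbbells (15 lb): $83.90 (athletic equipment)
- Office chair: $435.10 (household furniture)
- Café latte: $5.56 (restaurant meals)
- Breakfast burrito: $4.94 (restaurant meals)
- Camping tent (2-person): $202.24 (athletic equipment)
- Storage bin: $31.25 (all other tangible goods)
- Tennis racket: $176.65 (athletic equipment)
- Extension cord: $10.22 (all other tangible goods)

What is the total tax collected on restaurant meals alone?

Hot soup (large) $8.50: restaurant meals → 3.25% → $0.28
Café latte $5.56: restaurant meals → 3.25% → $0.18
Breakfast burrito $4.94: restaurant meals → 3.25% → $0.16
Tax on restaurant meals = $0.28 + $0.18 + $0.16 = $0.62

$0.62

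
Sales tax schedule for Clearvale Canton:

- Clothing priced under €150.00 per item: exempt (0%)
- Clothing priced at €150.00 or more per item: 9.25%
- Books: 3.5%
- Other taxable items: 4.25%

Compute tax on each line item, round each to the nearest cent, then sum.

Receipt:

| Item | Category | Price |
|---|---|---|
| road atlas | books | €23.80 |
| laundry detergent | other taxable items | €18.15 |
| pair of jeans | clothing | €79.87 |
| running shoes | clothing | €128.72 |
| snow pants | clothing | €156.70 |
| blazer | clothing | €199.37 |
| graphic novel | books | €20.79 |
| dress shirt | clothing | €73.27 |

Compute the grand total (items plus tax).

€735.93

Road atlas €23.80: books → 3.5% → €0.83
Laundry detergent €18.15: other taxable items → 4.25% → €0.77
Pair of jeans €79.87: clothing, under €150.00 → 0% → €0.00
Running shoes €128.72: clothing, under €150.00 → 0% → €0.00
Snow pants €156.70: clothing, €150.00 or more → 9.25% → €14.49
Blazer €199.37: clothing, €150.00 or more → 9.25% → €18.44
Graphic novel €20.79: books → 3.5% → €0.73
Dress shirt €73.27: clothing, under €150.00 → 0% → €0.00
Subtotal = €700.67; tax = €35.26; total due = €735.93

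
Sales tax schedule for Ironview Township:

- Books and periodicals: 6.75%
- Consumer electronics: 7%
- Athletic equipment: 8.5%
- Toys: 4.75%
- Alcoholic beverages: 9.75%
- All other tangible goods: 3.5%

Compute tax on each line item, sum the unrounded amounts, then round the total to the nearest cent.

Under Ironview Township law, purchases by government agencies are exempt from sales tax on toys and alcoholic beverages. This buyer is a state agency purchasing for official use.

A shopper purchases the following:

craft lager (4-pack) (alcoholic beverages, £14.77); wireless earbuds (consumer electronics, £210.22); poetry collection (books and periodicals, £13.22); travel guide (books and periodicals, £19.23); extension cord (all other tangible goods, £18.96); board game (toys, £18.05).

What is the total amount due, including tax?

£312.02

Craft lager (4-pack) £14.77: alcoholic beverages, buyer-exempt → 0% → £0.00
Wireless earbuds £210.22: consumer electronics → 7% → £14.7154
Poetry collection £13.22: books and periodicals → 6.75% → £0.89235
Travel guide £19.23: books and periodicals → 6.75% → £1.298025
Extension cord £18.96: all other tangible goods → 3.5% → £0.6636
Board game £18.05: toys, buyer-exempt → 0% → £0.00
Subtotal = £294.45; unrounded tax = £17.569375 → £17.57; total due = £312.02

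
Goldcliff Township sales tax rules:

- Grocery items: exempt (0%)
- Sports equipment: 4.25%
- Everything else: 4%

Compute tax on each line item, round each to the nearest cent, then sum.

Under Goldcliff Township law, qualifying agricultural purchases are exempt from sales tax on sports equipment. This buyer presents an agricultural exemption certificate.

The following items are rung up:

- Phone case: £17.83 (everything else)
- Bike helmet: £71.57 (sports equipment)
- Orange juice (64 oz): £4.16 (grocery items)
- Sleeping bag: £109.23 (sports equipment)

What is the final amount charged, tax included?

£203.50

Phone case £17.83: everything else → 4% → £0.71
Bike helmet £71.57: sports equipment, buyer-exempt → 0% → £0.00
Orange juice (64 oz) £4.16: grocery items → 0% → £0.00
Sleeping bag £109.23: sports equipment, buyer-exempt → 0% → £0.00
Subtotal = £202.79; tax = £0.71; total due = £203.50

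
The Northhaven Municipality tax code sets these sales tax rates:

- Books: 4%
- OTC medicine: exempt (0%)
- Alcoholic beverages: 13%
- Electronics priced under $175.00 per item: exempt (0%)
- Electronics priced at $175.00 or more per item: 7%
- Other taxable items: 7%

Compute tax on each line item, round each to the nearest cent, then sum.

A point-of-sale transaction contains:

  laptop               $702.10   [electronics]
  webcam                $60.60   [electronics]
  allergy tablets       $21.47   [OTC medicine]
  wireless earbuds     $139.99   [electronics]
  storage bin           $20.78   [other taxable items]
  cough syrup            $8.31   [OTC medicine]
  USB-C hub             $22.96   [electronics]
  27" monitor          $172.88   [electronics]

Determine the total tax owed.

$50.60

Laptop $702.10: electronics, $175.00 or more → 7% → $49.15
Webcam $60.60: electronics, under $175.00 → 0% → $0.00
Allergy tablets $21.47: OTC medicine → 0% → $0.00
Wireless earbuds $139.99: electronics, under $175.00 → 0% → $0.00
Storage bin $20.78: other taxable items → 7% → $1.45
Cough syrup $8.31: OTC medicine → 0% → $0.00
USB-C hub $22.96: electronics, under $175.00 → 0% → $0.00
27" monitor $172.88: electronics, under $175.00 → 0% → $0.00
Total tax = $49.15 + $1.45 = $50.60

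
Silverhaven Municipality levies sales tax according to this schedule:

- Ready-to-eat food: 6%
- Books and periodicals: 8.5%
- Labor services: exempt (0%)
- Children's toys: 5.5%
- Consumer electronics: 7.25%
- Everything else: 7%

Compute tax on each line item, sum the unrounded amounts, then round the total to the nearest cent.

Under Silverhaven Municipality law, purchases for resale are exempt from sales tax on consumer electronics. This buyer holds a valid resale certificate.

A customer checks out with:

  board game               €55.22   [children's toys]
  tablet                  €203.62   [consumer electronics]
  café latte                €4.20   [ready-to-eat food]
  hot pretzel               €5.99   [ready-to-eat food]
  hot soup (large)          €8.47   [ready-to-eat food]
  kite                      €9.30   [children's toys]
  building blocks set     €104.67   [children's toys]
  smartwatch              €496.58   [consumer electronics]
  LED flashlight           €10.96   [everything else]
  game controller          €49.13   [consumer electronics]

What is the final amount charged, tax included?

Board game €55.22: children's toys → 5.5% → €3.0371
Tablet €203.62: consumer electronics, buyer-exempt → 0% → €0.00
Café latte €4.20: ready-to-eat food → 6% → €0.252
Hot pretzel €5.99: ready-to-eat food → 6% → €0.3594
Hot soup (large) €8.47: ready-to-eat food → 6% → €0.5082
Kite €9.30: children's toys → 5.5% → €0.5115
Building blocks set €104.67: children's toys → 5.5% → €5.75685
Smartwatch €496.58: consumer electronics, buyer-exempt → 0% → €0.00
LED flashlight €10.96: everything else → 7% → €0.7672
Game controller €49.13: consumer electronics, buyer-exempt → 0% → €0.00
Subtotal = €948.14; unrounded tax = €11.19225 → €11.19; total due = €959.33

€959.33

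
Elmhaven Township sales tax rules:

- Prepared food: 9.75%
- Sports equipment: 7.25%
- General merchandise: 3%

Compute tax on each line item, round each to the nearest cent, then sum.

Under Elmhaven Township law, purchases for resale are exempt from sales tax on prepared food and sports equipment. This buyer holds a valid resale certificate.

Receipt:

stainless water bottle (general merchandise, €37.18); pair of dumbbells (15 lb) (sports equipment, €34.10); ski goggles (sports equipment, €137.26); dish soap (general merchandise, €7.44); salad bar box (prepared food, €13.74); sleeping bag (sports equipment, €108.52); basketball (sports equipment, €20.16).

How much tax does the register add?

€1.34

Stainless water bottle €37.18: general merchandise → 3% → €1.12
Pair of dumbbells (15 lb) €34.10: sports equipment, buyer-exempt → 0% → €0.00
Ski goggles €137.26: sports equipment, buyer-exempt → 0% → €0.00
Dish soap €7.44: general merchandise → 3% → €0.22
Salad bar box €13.74: prepared food, buyer-exempt → 0% → €0.00
Sleeping bag €108.52: sports equipment, buyer-exempt → 0% → €0.00
Basketball €20.16: sports equipment, buyer-exempt → 0% → €0.00
Total tax = €1.12 + €0.22 = €1.34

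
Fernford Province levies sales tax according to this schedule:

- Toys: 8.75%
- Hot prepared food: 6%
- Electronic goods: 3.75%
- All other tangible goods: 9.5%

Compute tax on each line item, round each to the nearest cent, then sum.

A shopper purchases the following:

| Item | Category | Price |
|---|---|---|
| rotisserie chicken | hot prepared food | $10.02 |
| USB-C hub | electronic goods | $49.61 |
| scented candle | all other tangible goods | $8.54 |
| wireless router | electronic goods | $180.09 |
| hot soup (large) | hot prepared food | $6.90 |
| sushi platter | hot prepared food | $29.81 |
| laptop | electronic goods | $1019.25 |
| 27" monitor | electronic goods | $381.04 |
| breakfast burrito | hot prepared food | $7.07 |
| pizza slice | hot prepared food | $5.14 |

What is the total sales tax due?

$65.46

Rotisserie chicken $10.02: hot prepared food → 6% → $0.60
USB-C hub $49.61: electronic goods → 3.75% → $1.86
Scented candle $8.54: all other tangible goods → 9.5% → $0.81
Wireless router $180.09: electronic goods → 3.75% → $6.75
Hot soup (large) $6.90: hot prepared food → 6% → $0.41
Sushi platter $29.81: hot prepared food → 6% → $1.79
Laptop $1019.25: electronic goods → 3.75% → $38.22
27" monitor $381.04: electronic goods → 3.75% → $14.29
Breakfast burrito $7.07: hot prepared food → 6% → $0.42
Pizza slice $5.14: hot prepared food → 6% → $0.31
Total tax = $0.60 + $1.86 + $0.81 + $6.75 + $0.41 + $1.79 + $38.22 + $14.29 + $0.42 + $0.31 = $65.46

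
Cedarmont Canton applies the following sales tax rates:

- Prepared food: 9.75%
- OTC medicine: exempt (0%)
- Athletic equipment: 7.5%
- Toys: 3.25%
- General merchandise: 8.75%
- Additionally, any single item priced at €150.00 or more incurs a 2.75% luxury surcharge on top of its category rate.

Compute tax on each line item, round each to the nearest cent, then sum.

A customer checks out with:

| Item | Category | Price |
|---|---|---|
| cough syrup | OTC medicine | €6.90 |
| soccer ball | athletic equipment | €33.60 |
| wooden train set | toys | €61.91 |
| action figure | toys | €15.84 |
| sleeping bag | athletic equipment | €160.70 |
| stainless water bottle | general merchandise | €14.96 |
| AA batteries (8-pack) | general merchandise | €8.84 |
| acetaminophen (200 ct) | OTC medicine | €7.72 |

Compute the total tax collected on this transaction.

€23.59

Cough syrup €6.90: OTC medicine → 0% → €0.00
Soccer ball €33.60: athletic equipment → 7.5% → €2.52
Wooden train set €61.91: toys → 3.25% → €2.01
Action figure €15.84: toys → 3.25% → €0.51
Sleeping bag €160.70: athletic equipment → 7.5% + 2.75% surcharge = 10.25% → €16.47
Stainless water bottle €14.96: general merchandise → 8.75% → €1.31
AA batteries (8-pack) €8.84: general merchandise → 8.75% → €0.77
Acetaminophen (200 ct) €7.72: OTC medicine → 0% → €0.00
Total tax = €2.52 + €2.01 + €0.51 + €16.47 + €1.31 + €0.77 = €23.59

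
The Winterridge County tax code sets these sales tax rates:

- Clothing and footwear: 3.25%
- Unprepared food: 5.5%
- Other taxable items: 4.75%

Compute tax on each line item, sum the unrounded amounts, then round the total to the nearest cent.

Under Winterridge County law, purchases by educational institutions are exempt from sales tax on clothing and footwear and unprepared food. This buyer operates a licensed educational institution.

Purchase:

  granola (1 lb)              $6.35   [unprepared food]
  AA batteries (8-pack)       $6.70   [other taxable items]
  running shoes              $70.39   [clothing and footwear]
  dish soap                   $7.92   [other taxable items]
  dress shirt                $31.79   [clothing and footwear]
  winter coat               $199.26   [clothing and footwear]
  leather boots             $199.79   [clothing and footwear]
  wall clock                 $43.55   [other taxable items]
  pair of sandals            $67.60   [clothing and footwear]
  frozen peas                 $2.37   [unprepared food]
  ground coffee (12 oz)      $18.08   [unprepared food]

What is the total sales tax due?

Granola (1 lb) $6.35: unprepared food, buyer-exempt → 0% → $0.00
AA batteries (8-pack) $6.70: other taxable items → 4.75% → $0.31825
Running shoes $70.39: clothing and footwear, buyer-exempt → 0% → $0.00
Dish soap $7.92: other taxable items → 4.75% → $0.3762
Dress shirt $31.79: clothing and footwear, buyer-exempt → 0% → $0.00
Winter coat $199.26: clothing and footwear, buyer-exempt → 0% → $0.00
Leather boots $199.79: clothing and footwear, buyer-exempt → 0% → $0.00
Wall clock $43.55: other taxable items → 4.75% → $2.068625
Pair of sandals $67.60: clothing and footwear, buyer-exempt → 0% → $0.00
Frozen peas $2.37: unprepared food, buyer-exempt → 0% → $0.00
Ground coffee (12 oz) $18.08: unprepared food, buyer-exempt → 0% → $0.00
Unrounded tax sum = $2.763075 → $2.76

$2.76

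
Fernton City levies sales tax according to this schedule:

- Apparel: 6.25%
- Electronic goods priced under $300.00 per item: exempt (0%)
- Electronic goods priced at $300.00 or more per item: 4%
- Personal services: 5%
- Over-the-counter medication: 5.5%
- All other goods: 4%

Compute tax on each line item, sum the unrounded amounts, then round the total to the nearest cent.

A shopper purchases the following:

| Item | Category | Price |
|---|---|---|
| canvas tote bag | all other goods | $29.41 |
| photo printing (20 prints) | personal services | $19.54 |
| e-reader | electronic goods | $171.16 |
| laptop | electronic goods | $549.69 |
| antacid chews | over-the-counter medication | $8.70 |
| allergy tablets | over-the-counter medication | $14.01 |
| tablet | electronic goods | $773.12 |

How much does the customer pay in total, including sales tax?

Canvas tote bag $29.41: all other goods → 4% → $1.1764
Photo printing (20 prints) $19.54: personal services → 5% → $0.977
E-reader $171.16: electronic goods, under $300.00 → 0% → $0.00
Laptop $549.69: electronic goods, $300.00 or more → 4% → $21.9876
Antacid chews $8.70: over-the-counter medication → 5.5% → $0.4785
Allergy tablets $14.01: over-the-counter medication → 5.5% → $0.77055
Tablet $773.12: electronic goods, $300.00 or more → 4% → $30.9248
Subtotal = $1565.63; unrounded tax = $56.31485 → $56.31; total due = $1621.94

$1621.94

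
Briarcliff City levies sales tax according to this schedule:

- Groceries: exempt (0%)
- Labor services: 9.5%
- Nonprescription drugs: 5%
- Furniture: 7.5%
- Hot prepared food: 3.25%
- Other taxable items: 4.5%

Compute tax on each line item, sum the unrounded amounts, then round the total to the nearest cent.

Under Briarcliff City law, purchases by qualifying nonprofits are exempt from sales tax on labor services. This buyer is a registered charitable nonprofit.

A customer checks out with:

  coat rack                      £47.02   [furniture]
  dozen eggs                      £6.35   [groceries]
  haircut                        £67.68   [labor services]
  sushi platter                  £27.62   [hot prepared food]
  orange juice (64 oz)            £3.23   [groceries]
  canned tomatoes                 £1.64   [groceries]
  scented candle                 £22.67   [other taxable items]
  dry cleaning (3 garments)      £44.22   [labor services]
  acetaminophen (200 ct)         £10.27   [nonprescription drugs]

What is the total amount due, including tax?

£236.66

Coat rack £47.02: furniture → 7.5% → £3.5265
Dozen eggs £6.35: groceries → 0% → £0.00
Haircut £67.68: labor services, buyer-exempt → 0% → £0.00
Sushi platter £27.62: hot prepared food → 3.25% → £0.89765
Orange juice (64 oz) £3.23: groceries → 0% → £0.00
Canned tomatoes £1.64: groceries → 0% → £0.00
Scented candle £22.67: other taxable items → 4.5% → £1.02015
Dry cleaning (3 garments) £44.22: labor services, buyer-exempt → 0% → £0.00
Acetaminophen (200 ct) £10.27: nonprescription drugs → 5% → £0.5135
Subtotal = £230.70; unrounded tax = £5.9578 → £5.96; total due = £236.66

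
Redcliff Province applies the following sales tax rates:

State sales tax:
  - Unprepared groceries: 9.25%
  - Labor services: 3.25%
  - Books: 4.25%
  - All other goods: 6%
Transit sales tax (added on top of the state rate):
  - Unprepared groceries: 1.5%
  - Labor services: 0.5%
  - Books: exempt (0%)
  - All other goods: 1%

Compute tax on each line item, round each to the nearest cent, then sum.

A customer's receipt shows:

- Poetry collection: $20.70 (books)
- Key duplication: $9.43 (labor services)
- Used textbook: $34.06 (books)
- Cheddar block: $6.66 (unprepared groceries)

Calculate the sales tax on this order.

Poetry collection $20.70: books → 4.25% + 0% transit = 4.25% → $0.88
Key duplication $9.43: labor services → 3.25% + 0.5% transit = 3.75% → $0.35
Used textbook $34.06: books → 4.25% + 0% transit = 4.25% → $1.45
Cheddar block $6.66: unprepared groceries → 9.25% + 1.5% transit = 10.75% → $0.72
Total tax = $0.88 + $0.35 + $1.45 + $0.72 = $3.40

$3.40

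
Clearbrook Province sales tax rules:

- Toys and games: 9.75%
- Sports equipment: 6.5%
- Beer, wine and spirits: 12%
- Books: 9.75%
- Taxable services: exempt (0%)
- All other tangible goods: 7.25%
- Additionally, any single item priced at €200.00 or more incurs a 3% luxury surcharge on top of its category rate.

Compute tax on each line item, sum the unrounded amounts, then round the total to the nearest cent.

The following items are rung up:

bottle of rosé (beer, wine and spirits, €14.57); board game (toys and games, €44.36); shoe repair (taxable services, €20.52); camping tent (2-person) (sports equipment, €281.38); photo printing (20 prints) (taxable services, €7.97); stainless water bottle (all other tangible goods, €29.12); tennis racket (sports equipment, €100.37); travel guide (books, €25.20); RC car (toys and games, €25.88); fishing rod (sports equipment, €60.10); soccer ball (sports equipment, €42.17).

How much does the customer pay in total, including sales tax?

€704.71

Bottle of rosé €14.57: beer, wine and spirits → 12% → €1.7484
Board game €44.36: toys and games → 9.75% → €4.3251
Shoe repair €20.52: taxable services → 0% → €0.00
Camping tent (2-person) €281.38: sports equipment → 6.5% + 3% surcharge = 9.5% → €26.7311
Photo printing (20 prints) €7.97: taxable services → 0% → €0.00
Stainless water bottle €29.12: all other tangible goods → 7.25% → €2.1112
Tennis racket €100.37: sports equipment → 6.5% → €6.52405
Travel guide €25.20: books → 9.75% → €2.457
RC car €25.88: toys and games → 9.75% → €2.5233
Fishing rod €60.10: sports equipment → 6.5% → €3.9065
Soccer ball €42.17: sports equipment → 6.5% → €2.74105
Subtotal = €651.64; unrounded tax = €53.0677 → €53.07; total due = €704.71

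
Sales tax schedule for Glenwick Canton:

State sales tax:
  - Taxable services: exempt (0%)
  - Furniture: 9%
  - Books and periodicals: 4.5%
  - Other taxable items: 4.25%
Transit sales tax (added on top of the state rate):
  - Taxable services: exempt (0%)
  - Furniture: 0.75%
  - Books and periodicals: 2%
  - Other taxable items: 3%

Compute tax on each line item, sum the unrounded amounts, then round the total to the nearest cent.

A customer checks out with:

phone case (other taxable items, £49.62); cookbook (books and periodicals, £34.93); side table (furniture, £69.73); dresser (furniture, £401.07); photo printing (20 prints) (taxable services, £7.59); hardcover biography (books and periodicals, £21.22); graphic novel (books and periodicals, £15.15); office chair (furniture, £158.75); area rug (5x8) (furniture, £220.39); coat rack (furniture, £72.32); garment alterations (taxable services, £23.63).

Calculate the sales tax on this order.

£98.15

Phone case £49.62: other taxable items → 4.25% + 3% transit = 7.25% → £3.59745
Cookbook £34.93: books and periodicals → 4.5% + 2% transit = 6.5% → £2.27045
Side table £69.73: furniture → 9% + 0.75% transit = 9.75% → £6.798675
Dresser £401.07: furniture → 9% + 0.75% transit = 9.75% → £39.104325
Photo printing (20 prints) £7.59: taxable services → 0% + 0% transit = 0% → £0.00
Hardcover biography £21.22: books and periodicals → 4.5% + 2% transit = 6.5% → £1.3793
Graphic novel £15.15: books and periodicals → 4.5% + 2% transit = 6.5% → £0.98475
Office chair £158.75: furniture → 9% + 0.75% transit = 9.75% → £15.478125
Area rug (5x8) £220.39: furniture → 9% + 0.75% transit = 9.75% → £21.488025
Coat rack £72.32: furniture → 9% + 0.75% transit = 9.75% → £7.0512
Garment alterations £23.63: taxable services → 0% + 0% transit = 0% → £0.00
Unrounded tax sum = £98.1523 → £98.15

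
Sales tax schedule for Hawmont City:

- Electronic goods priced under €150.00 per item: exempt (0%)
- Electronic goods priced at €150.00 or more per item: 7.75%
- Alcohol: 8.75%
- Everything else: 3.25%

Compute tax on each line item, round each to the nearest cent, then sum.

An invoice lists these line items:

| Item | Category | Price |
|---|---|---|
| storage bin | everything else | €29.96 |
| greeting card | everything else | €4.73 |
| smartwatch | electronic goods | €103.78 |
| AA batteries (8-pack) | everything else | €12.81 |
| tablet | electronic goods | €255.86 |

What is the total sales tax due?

€21.37

Storage bin €29.96: everything else → 3.25% → €0.97
Greeting card €4.73: everything else → 3.25% → €0.15
Smartwatch €103.78: electronic goods, under €150.00 → 0% → €0.00
AA batteries (8-pack) €12.81: everything else → 3.25% → €0.42
Tablet €255.86: electronic goods, €150.00 or more → 7.75% → €19.83
Total tax = €0.97 + €0.15 + €0.42 + €19.83 = €21.37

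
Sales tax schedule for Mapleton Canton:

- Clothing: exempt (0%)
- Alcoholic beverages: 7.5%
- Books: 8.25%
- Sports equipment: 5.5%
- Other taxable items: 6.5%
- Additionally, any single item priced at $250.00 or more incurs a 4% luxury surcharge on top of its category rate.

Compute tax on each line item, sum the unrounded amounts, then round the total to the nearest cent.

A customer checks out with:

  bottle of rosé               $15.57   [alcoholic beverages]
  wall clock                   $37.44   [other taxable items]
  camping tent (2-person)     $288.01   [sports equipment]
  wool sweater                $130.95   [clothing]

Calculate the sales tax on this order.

Bottle of rosé $15.57: alcoholic beverages → 7.5% → $1.16775
Wall clock $37.44: other taxable items → 6.5% → $2.4336
Camping tent (2-person) $288.01: sports equipment → 5.5% + 4% surcharge = 9.5% → $27.36095
Wool sweater $130.95: clothing → 0% → $0.00
Unrounded tax sum = $30.9623 → $30.96

$30.96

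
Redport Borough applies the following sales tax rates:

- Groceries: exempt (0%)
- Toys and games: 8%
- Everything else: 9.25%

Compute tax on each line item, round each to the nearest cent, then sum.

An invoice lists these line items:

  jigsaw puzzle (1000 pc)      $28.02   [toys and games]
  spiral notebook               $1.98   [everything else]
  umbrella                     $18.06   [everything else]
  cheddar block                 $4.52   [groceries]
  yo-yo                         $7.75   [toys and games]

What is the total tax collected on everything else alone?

Spiral notebook $1.98: everything else → 9.25% → $0.18
Umbrella $18.06: everything else → 9.25% → $1.67
Tax on everything else = $0.18 + $1.67 = $1.85

$1.85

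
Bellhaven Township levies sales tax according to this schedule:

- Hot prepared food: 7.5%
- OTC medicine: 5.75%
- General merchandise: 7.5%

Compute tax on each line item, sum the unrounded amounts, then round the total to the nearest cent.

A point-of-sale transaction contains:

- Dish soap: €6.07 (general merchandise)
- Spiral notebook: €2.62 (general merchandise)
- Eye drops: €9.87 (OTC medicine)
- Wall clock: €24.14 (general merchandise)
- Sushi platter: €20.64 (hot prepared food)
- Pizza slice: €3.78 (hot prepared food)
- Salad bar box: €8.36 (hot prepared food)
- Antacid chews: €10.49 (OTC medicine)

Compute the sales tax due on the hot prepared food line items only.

€2.46

Sushi platter €20.64: hot prepared food → 7.5% → €1.548
Pizza slice €3.78: hot prepared food → 7.5% → €0.2835
Salad bar box €8.36: hot prepared food → 7.5% → €0.627
Tax on hot prepared food: unrounded sum = €2.4585 → €2.46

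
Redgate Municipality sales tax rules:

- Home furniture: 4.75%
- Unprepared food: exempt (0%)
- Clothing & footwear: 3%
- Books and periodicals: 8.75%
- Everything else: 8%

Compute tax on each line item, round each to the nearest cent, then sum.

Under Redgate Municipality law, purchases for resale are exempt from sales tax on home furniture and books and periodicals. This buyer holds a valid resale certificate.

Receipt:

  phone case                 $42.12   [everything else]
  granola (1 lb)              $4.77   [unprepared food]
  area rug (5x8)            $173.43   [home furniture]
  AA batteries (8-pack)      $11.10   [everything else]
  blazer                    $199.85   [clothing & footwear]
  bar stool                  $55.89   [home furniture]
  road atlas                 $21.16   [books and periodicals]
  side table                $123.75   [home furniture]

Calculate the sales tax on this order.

$10.26

Phone case $42.12: everything else → 8% → $3.37
Granola (1 lb) $4.77: unprepared food → 0% → $0.00
Area rug (5x8) $173.43: home furniture, buyer-exempt → 0% → $0.00
AA batteries (8-pack) $11.10: everything else → 8% → $0.89
Blazer $199.85: clothing & footwear → 3% → $6.00
Bar stool $55.89: home furniture, buyer-exempt → 0% → $0.00
Road atlas $21.16: books and periodicals, buyer-exempt → 0% → $0.00
Side table $123.75: home furniture, buyer-exempt → 0% → $0.00
Total tax = $3.37 + $0.89 + $6.00 = $10.26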